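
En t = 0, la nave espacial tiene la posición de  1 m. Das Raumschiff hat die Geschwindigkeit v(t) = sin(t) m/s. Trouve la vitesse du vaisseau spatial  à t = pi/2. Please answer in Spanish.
Tenemos la velocidad v(t) = sin(t). Sustituyendo t = pi/2: v(pi/2) = 1.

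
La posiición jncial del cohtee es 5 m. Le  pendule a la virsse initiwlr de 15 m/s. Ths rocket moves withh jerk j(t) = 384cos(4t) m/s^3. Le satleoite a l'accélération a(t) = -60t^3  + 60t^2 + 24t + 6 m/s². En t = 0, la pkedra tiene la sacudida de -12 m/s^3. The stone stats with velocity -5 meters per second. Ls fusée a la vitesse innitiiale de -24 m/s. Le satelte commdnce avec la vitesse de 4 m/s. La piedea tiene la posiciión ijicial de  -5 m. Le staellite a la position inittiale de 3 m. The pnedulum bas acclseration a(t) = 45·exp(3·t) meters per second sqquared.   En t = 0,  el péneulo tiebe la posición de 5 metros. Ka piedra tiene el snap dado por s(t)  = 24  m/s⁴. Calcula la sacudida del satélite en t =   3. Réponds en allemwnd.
Um dies zu lösen, müssen wir 1 Ableitung unserer Gleichung für die Beschleunigung a(t) = -60·t^3 + 60·t^2 + 24·t + 6 nehmen. Die Ableitung von der Beschleunigung ergibt den Ruck: j(t) = -180·t^2 + 120·t + 24. Aus der Gleichung für den Ruck j(t) = -180·t^2 + 120·t + 24, setzen wir t = 3 ein und erhalten j = -1236.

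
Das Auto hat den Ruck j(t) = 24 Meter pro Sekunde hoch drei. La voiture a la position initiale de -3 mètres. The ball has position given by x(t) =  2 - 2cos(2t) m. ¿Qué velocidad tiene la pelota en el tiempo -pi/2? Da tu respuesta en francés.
Nous devons dériver notre équation de la position x(t) = 2 - 2·cos(2·t) 1 fois. En prenant d/dt de x(t), nous trouvons v(t) = 4·sin(2·t). En utilisant v(t) = 4·sin(2·t) et en substituant t = -pi/2, nous trouvons v = 0.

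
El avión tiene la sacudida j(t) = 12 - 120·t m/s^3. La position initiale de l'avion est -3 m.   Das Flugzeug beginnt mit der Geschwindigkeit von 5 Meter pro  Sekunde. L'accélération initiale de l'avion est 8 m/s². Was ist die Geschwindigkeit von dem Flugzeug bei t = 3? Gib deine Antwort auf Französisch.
Nous devons trouver l'intégrale de notre équation du jerk j(t) = 12 - 120·t 2 fois. En intégrant le jerk et en utilisant la condition initiale a(0) = 8, nous obtenons a(t) = -60·t^2 + 12·t + 8. La primitive de l'accélération est la vitesse. En utilisant v(0) = 5, nous obtenons v(t) = -20·t^3 + 6·t^2 + 8·t + 5. En utilisant v(t) = -20·t^3 + 6·t^2 + 8·t + 5 et en substituant t = 3, nous trouvons v = -457.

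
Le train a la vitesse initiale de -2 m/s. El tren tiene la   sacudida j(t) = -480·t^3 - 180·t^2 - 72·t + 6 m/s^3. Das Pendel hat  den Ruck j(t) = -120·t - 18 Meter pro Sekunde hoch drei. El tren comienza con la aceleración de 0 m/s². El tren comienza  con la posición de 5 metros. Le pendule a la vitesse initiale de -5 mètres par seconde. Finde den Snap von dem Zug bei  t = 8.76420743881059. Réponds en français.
Pour résoudre ceci, nous devons prendre 1 dérivée de notre équation du jerk j(t) = -480·t^3 - 180·t^2 - 72·t + 6. En dérivant le jerk, nous obtenons le snap: s(t) = -1440·t^2 - 360·t - 72. En utilisant s(t) = -1440·t^2 - 360·t - 72 et en substituant t = 8.76420743881059, nous trouvons s = -113835.432801896.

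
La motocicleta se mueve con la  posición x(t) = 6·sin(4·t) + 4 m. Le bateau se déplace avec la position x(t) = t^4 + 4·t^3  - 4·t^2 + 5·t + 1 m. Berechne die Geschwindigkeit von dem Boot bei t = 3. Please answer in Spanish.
Para resolver esto, necesitamos tomar 1 derivada de nuestra ecuación de la posición x(t) = t^4 + 4·t^3 - 4·t^2 + 5·t + 1. Tomando d/dt de x(t), encontramos v(t) = 4·t^3 + 12·t^2 - 8·t + 5. Usando v(t) = 4·t^3 + 12·t^2 - 8·t + 5 y sustituyendo t = 3, encontramos v = 197.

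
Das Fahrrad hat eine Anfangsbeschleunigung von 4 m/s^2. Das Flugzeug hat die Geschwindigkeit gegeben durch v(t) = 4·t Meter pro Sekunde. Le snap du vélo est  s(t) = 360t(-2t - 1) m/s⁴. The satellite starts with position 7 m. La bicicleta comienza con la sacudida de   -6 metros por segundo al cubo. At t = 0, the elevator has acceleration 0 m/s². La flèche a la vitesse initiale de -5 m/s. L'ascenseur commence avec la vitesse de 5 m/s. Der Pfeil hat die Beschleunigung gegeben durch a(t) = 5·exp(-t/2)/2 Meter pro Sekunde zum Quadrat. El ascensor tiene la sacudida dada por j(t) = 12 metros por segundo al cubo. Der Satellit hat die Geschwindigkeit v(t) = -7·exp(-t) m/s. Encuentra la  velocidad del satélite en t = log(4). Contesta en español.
Usando v(t) = -7·exp(-t) y sustituyendo t = log(4), encontramos v = -7/4.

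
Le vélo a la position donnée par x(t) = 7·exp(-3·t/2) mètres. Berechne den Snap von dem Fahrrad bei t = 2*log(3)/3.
Um dies zu lösen, müssen wir 4 Ableitungen unserer Gleichung für die Position x(t) = 7·exp(-3·t/2) nehmen. Mit d/dt von x(t) finden wir v(t) = -21·exp(-3·t/2)/2. Die Ableitung von der Geschwindigkeit ergibt die Beschleunigung: a(t) = 63·exp(-3·t/2)/4. Mit d/dt von a(t) finden wir j(t) = -189·exp(-3·t/2)/8. Die Ableitung von dem Ruck ergibt den Snap: s(t) = 567·exp(-3·t/2)/16. Mit s(t) = 567·exp(-3·t/2)/16 und Einsetzen von t = 2*log(3)/3, finden wir s = 189/16.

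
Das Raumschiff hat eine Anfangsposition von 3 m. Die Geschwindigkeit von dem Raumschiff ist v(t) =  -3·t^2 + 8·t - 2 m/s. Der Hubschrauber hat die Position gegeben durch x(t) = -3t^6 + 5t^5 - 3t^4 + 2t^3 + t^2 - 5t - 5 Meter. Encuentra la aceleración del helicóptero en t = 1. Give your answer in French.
Pour résoudre ceci, nous devons prendre 2 dérivées de notre équation de la position x(t) = -3·t^6 + 5·t^5 - 3·t^4 + 2·t^3 + t^2 - 5·t - 5. En prenant d/dt de x(t), nous trouvons v(t) = -18·t^5 + 25·t^4 - 12·t^3 + 6·t^2 + 2·t - 5. La dérivée de la vitesse donne l'accélération: a(t) = -90·t^4 + 100·t^3 - 36·t^2 + 12·t + 2. De l'équation de l'accélération a(t) = -90·t^4 + 100·t^3 - 36·t^2 + 12·t + 2, nous substituons t = 1 pour obtenir a = -12.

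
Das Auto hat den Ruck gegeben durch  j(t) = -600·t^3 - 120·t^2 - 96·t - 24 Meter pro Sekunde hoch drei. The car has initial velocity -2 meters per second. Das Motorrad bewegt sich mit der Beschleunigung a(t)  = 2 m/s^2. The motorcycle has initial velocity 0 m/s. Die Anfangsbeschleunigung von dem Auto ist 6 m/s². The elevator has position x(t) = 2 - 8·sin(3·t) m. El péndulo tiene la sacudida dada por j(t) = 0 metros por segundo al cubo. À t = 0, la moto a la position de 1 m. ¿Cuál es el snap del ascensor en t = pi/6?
Para resolver esto, necesitamos tomar 4 derivadas de nuestra ecuación de la posición x(t) = 2 - 8·sin(3·t). Derivando la posición, obtenemos la velocidad: v(t) = -24·cos(3·t). Derivando la velocidad, obtenemos la aceleración: a(t) = 72·sin(3·t). La derivada de la aceleración da la sacudida: j(t) = 216·cos(3·t). Tomando d/dt de j(t), encontramos s(t) = -648·sin(3·t). Usando s(t) = -648·sin(3·t) y sustituyendo t = pi/6, encontramos s = -648.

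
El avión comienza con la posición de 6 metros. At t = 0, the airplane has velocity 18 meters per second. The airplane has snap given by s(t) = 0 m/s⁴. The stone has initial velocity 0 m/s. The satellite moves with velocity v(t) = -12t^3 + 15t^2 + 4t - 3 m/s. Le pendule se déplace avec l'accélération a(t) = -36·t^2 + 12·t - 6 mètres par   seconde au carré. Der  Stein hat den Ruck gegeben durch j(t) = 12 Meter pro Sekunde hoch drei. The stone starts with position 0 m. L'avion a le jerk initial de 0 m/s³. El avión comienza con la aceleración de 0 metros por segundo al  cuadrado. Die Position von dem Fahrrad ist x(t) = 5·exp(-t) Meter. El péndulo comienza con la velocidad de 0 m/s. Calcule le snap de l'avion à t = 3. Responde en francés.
En utilisant s(t) = 0 et en substituant t = 3, nous trouvons s = 0.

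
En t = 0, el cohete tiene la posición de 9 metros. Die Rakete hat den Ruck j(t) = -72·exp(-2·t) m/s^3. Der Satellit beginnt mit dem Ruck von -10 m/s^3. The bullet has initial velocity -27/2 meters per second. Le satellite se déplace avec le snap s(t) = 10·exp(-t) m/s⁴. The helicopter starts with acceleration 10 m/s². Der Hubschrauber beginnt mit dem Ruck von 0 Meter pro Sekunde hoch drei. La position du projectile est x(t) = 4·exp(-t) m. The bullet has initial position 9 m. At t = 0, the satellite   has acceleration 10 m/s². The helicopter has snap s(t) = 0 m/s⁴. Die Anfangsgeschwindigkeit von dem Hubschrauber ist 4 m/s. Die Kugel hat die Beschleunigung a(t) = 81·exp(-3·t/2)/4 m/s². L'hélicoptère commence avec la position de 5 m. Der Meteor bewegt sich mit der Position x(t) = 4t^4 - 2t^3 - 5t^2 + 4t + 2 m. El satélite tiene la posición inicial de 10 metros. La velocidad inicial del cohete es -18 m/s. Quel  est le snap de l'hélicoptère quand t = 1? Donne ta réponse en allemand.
Aus der Gleichung für den Snap s(t) = 0, setzen wir t = 1 ein und erhalten s = 0.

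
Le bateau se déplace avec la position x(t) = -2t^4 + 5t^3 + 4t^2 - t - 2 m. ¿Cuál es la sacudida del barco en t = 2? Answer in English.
We must differentiate our position equation x(t) = -2·t^4 + 5·t^3 + 4·t^2 - t - 2 3 times. Differentiating position, we get velocity: v(t) = -8·t^3 + 15·t^2 + 8·t - 1. The derivative of velocity gives acceleration: a(t) = -24·t^2 + 30·t + 8. The derivative of acceleration gives jerk: j(t) = 30 - 48·t. Using j(t) = 30 - 48·t and substituting t = 2, we find j = -66.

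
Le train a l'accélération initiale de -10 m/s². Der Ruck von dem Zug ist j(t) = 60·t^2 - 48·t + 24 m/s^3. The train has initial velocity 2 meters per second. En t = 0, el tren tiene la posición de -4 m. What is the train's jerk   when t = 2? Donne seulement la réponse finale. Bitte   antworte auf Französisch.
La réponse est 168.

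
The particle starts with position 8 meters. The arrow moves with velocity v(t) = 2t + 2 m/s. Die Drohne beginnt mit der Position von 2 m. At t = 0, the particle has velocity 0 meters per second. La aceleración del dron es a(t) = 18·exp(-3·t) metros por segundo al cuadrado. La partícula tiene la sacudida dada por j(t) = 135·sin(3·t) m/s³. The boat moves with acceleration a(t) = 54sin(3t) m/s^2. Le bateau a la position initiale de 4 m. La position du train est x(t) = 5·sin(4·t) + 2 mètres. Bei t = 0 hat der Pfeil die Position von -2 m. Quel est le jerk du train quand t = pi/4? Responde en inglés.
To solve this, we need to take 3 derivatives of our position equation x(t) = 5·sin(4·t) + 2. The derivative of position gives velocity: v(t) = 20·cos(4·t). Taking d/dt of v(t), we find a(t) = -80·sin(4·t). The derivative of acceleration gives jerk: j(t) = -320·cos(4·t). From the given jerk equation j(t) = -320·cos(4·t), we substitute t = pi/4 to get j = 320.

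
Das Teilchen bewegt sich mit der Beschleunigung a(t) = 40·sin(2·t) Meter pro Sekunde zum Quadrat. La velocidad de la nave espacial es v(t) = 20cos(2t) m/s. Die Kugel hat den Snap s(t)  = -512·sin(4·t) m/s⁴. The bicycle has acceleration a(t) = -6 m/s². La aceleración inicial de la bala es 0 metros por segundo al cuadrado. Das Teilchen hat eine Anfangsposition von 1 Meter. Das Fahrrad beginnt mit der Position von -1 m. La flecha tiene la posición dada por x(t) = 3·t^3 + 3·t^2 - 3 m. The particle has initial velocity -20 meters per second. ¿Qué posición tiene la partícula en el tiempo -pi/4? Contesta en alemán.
Wir müssen unsere Gleichung für die Beschleunigung a(t) = 40·sin(2·t) 2-mal integrieren. Das Integral von der Beschleunigung, mit v(0) = -20, ergibt die Geschwindigkeit: v(t) = -20·cos(2·t). Das Integral von der Geschwindigkeit, mit x(0) = 1, ergibt die Position: x(t) = 1 - 10·sin(2·t). Wir haben die Position x(t) = 1 - 10·sin(2·t). Durch Einsetzen von t = -pi/4: x(-pi/4) = 11.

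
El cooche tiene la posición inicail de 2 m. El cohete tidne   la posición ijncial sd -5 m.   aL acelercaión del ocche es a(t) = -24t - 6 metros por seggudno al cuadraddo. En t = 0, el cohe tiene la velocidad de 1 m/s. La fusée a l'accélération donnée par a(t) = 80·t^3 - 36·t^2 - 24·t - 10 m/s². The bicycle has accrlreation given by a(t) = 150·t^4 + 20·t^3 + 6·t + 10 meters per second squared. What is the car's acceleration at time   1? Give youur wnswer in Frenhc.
En utilisant a(t) = -24·t - 6 et en substituant t = 1, nous trouvons a = -30.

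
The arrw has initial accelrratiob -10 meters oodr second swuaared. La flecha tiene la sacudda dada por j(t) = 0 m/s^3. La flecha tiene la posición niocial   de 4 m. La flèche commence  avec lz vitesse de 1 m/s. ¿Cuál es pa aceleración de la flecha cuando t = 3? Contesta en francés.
Nous devons intégrer notre équation du jerk j(t) = 0 1 fois. L'intégrale du jerk, avec a(0) = -10, donne l'accélération: a(t) = -10. En utilisant a(t) = -10 et en substituant t = 3, nous trouvons a = -10.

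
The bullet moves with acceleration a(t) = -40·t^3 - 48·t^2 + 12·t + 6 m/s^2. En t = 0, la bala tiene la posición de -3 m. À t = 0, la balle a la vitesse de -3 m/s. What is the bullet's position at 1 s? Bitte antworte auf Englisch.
To solve this, we need to take 2 antiderivatives of our acceleration equation a(t) = -40·t^3 - 48·t^2 + 12·t + 6. The antiderivative of acceleration, with v(0) = -3, gives velocity: v(t) = -10·t^4 - 16·t^3 + 6·t^2 + 6·t - 3. Finding the integral of v(t) and using x(0) = -3: x(t) = -2·t^5 - 4·t^4 + 2·t^3 + 3·t^2 - 3·t - 3. We have position x(t) = -2·t^5 - 4·t^4 + 2·t^3 + 3·t^2 - 3·t - 3. Substituting t = 1: x(1) = -7.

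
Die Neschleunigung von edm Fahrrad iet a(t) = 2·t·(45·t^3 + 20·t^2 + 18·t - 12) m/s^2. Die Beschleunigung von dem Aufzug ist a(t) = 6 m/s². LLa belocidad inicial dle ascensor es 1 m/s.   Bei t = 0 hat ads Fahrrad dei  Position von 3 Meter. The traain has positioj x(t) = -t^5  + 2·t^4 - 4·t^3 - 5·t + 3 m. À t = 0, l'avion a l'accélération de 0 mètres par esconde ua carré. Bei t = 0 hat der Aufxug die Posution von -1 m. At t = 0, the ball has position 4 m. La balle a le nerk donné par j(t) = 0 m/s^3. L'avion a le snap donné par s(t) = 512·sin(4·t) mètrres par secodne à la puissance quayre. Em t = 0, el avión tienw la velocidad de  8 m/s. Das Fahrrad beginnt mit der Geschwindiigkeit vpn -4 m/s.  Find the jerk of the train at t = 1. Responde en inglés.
We must differentiate our position equation x(t) = -t^5 + 2·t^4 - 4·t^3 - 5·t + 3 3 times. The derivative of position gives velocity: v(t) = -5·t^4 + 8·t^3 - 12·t^2 - 5. Taking d/dt of v(t), we find a(t) = -20·t^3 + 24·t^2 - 24·t. Differentiating acceleration, we get jerk: j(t) = -60·t^2 + 48·t - 24. Using j(t) = -60·t^2 + 48·t - 24 and substituting t = 1, we find j = -36.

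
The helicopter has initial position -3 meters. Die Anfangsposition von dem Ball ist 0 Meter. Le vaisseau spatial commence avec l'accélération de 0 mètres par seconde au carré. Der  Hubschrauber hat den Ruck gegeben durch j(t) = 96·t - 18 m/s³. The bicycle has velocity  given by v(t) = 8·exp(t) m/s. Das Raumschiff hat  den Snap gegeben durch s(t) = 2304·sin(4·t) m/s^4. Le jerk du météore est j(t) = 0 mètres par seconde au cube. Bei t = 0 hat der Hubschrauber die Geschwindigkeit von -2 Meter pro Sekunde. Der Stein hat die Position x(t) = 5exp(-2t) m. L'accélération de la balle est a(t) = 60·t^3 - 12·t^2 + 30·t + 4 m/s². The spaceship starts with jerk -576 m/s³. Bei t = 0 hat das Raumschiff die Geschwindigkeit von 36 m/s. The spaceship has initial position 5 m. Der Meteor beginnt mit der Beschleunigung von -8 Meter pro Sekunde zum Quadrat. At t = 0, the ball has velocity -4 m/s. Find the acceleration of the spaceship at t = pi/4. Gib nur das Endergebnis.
At t = pi/4, a = 0.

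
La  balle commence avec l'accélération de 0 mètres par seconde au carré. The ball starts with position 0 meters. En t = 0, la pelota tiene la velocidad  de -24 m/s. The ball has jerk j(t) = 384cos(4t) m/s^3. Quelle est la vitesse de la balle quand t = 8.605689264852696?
Nous devons intégrer notre équation du jerk j(t) = 384·cos(4·t) 2 fois. La primitive du jerk, avec a(0) = 0, donne l'accélération: a(t) = 96·sin(4·t). La primitive de l'accélération est la vitesse. En utilisant v(0) = -24, nous obtenons v(t) = -24·cos(4·t). En utilisant v(t) = -24·cos(4·t) et en substituant t = 8.605689264852696, nous trouvons v = 23.7823996357807.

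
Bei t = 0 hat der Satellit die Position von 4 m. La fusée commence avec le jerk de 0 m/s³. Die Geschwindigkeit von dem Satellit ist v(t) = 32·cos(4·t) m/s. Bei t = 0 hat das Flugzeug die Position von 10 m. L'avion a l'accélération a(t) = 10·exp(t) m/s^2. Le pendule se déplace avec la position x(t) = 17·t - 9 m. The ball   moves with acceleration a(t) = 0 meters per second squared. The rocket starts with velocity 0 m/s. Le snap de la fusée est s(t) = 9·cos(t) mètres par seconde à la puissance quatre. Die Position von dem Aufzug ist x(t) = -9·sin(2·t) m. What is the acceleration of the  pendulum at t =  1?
We must differentiate our position equation x(t) = 17·t - 9 2 times. The derivative of position gives velocity: v(t) = 17. Taking d/dt of v(t), we find a(t) = 0. We have acceleration a(t) = 0. Substituting t = 1: a(1) = 0.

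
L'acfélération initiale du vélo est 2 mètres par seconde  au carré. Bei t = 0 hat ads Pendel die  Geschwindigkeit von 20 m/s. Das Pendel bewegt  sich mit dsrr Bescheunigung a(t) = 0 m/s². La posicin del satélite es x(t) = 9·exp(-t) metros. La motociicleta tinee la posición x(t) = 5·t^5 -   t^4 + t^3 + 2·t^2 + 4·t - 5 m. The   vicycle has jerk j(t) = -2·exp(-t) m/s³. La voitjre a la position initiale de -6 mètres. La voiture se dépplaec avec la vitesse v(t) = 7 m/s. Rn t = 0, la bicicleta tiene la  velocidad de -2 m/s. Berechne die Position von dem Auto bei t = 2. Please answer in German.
Um dies zu lösen, müssen wir 1 Integral unserer Gleichung für die Geschwindigkeit v(t) = 7 finden. Das Integral von der Geschwindigkeit ist die Position. Mit x(0) = -6 erhalten wir x(t) = 7·t - 6. Mit x(t) = 7·t - 6 und Einsetzen von t = 2, finden wir x = 8.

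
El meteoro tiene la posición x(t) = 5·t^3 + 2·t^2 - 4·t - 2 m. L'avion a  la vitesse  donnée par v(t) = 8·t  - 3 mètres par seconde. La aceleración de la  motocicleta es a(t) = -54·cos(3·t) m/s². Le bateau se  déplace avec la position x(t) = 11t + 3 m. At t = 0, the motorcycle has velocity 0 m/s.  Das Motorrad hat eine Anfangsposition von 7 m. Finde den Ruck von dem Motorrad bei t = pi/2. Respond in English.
To solve this, we need to take 1 derivative of our acceleration equation a(t) = -54·cos(3·t). Taking d/dt of a(t), we find j(t) = 162·sin(3·t). Using j(t) = 162·sin(3·t) and substituting t = pi/2, we find j = -162.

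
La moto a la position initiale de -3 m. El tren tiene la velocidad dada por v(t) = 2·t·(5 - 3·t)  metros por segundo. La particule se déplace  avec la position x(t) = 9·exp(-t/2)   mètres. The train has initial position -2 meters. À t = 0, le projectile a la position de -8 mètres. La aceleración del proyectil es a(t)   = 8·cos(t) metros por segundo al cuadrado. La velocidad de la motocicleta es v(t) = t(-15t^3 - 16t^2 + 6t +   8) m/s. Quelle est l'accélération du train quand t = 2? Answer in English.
We must differentiate our velocity equation v(t) = 2·t·(5 - 3·t) 1 time. The derivative of velocity gives acceleration: a(t) = 10 - 12·t. Using a(t) = 10 - 12·t and substituting t = 2, we find a = -14.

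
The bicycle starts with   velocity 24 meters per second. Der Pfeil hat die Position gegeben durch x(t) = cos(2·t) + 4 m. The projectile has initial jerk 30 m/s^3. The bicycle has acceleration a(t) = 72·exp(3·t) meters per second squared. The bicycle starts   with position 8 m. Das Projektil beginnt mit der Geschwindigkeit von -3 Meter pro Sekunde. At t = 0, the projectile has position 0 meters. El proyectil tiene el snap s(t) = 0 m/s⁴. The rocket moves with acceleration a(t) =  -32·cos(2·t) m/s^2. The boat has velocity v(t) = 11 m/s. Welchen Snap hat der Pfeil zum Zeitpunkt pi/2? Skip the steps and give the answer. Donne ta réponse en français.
À t = pi/2, s = -16.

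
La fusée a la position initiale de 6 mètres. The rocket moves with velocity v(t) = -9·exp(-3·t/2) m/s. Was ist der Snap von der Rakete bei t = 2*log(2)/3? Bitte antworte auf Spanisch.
Para resolver esto, necesitamos tomar 3 derivadas de nuestra ecuación de la velocidad v(t) = -9·exp(-3·t/2). Tomando d/dt de v(t), encontramos a(t) = 27·exp(-3·t/2)/2. La derivada de la aceleración da la sacudida: j(t) = -81·exp(-3·t/2)/4. Tomando d/dt de j(t), encontramos s(t) = 243·exp(-3·t/2)/8. Usando s(t) = 243·exp(-3·t/2)/8 y sustituyendo t = 2*log(2)/3, encontramos s = 243/16.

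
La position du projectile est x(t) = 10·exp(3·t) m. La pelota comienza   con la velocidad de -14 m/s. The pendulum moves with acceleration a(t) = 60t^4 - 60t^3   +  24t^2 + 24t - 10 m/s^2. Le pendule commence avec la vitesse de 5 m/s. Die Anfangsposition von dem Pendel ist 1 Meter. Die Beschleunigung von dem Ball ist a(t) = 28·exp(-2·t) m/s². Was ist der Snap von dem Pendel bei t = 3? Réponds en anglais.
To solve this, we need to take 2 derivatives of our acceleration equation a(t) = 60·t^4 - 60·t^3 + 24·t^2 + 24·t - 10. Differentiating acceleration, we get jerk: j(t) = 240·t^3 - 180·t^2 + 48·t + 24. Taking d/dt of j(t), we find s(t) = 720·t^2 - 360·t + 48. Using s(t) = 720·t^2 - 360·t + 48 and substituting t = 3, we find s = 5448.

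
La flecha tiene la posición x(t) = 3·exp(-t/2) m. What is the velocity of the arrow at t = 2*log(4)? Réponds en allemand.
Wir müssen unsere Gleichung für die Position x(t) = 3·exp(-t/2) 1-mal ableiten. Mit d/dt von x(t) finden wir v(t) = -3·exp(-t/2)/2. Wir haben die Geschwindigkeit v(t) = -3·exp(-t/2)/2. Durch Einsetzen von t = 2*log(4): v(2*log(4)) = -3/8.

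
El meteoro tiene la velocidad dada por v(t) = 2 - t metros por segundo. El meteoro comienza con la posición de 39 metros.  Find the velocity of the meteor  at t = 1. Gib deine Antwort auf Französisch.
De l'équation de la vitesse v(t) = 2 - t, nous substituons t = 1 pour obtenir v = 1.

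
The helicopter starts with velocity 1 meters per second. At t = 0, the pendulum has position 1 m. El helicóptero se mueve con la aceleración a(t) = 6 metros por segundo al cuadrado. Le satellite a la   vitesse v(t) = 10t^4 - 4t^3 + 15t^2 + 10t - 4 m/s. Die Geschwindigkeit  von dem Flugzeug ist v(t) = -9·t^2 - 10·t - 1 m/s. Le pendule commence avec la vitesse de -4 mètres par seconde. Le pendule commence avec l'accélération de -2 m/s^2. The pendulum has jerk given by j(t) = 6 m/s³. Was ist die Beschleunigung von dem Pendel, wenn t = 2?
Wir müssen die Stammfunktion unserer Gleichung für den Ruck j(t) = 6 1-mal finden. Durch Integration von dem Ruck und Verwendung der Anfangsbedingung a(0) = -2, erhalten wir a(t) = 6·t - 2. Wir haben die Beschleunigung a(t) = 6·t - 2. Durch Einsetzen von t = 2: a(2) = 10.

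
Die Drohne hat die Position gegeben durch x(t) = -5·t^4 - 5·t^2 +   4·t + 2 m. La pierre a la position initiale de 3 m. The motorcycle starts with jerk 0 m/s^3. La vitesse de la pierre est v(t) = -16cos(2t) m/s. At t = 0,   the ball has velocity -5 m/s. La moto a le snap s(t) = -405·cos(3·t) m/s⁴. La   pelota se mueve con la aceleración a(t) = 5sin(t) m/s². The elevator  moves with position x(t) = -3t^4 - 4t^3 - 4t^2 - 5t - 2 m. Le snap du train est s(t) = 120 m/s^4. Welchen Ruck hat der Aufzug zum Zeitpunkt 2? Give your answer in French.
Nous devons dériver notre équation de la position x(t) = -3·t^4 - 4·t^3 - 4·t^2 - 5·t - 2 3 fois. La dérivée de la position donne la vitesse: v(t) = -12·t^3 - 12·t^2 - 8·t - 5. En dérivant la vitesse, nous obtenons l'accélération: a(t) = -36·t^2 - 24·t - 8. En dérivant l'accélération, nous obtenons le jerk: j(t) = -72·t - 24. Nous avons le jerk j(t) = -72·t - 24. En substituant t = 2: j(2) = -168.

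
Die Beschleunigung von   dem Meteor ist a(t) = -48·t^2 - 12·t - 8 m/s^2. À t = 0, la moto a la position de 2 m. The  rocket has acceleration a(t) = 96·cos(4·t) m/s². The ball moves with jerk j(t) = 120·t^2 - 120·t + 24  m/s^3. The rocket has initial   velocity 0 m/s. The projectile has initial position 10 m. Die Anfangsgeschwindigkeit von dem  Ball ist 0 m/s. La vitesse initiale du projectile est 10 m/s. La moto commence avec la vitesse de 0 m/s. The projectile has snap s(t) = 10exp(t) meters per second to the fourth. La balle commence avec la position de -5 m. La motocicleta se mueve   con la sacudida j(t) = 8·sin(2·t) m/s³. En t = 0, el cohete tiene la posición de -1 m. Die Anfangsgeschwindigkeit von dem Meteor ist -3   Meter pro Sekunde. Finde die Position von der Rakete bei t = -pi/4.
Wir müssen unsere Gleichung für die Beschleunigung a(t) = 96·cos(4·t) 2-mal integrieren. Die Stammfunktion von der Beschleunigung, mit v(0) = 0, ergibt die Geschwindigkeit: v(t) = 24·sin(4·t). Durch Integration von der Geschwindigkeit und Verwendung der Anfangsbedingung x(0) = -1, erhalten wir x(t) = 5 - 6·cos(4·t). Wir haben die Position x(t) = 5 - 6·cos(4·t). Durch Einsetzen von t = -pi/4: x(-pi/4) = 11.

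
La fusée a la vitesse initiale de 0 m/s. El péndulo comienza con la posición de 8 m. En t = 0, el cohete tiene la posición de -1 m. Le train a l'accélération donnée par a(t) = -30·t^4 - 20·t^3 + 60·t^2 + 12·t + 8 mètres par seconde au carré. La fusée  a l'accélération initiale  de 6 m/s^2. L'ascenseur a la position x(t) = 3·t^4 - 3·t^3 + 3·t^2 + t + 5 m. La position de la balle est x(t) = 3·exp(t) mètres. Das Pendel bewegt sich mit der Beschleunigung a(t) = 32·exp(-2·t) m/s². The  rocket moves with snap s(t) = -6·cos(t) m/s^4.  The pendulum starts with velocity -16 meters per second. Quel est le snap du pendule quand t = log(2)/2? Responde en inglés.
To solve this, we need to take 2 derivatives of our acceleration equation a(t) = 32·exp(-2·t). Taking d/dt of a(t), we find j(t) = -64·exp(-2·t). The derivative of jerk gives snap: s(t) = 128·exp(-2·t). Using s(t) = 128·exp(-2·t) and substituting t = log(2)/2, we find s = 64.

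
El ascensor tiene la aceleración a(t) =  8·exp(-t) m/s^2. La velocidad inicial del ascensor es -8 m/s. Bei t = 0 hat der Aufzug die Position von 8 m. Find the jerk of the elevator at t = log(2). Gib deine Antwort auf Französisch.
En partant de l'accélération a(t) = 8·exp(-t), nous prenons 1 dérivée. La dérivée de l'accélération donne le jerk: j(t) = -8·exp(-t). De l'équation du jerk j(t) = -8·exp(-t), nous substituons t = log(2) pour obtenir j = -4.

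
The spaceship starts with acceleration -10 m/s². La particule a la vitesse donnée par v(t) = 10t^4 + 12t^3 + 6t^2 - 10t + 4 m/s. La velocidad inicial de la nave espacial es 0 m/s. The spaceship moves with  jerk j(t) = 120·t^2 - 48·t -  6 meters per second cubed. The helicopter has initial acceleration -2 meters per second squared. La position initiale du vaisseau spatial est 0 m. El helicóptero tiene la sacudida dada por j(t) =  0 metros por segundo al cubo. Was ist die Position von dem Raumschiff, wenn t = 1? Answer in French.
Nous devons trouver l'intégrale de notre équation du jerk j(t) = 120·t^2 - 48·t - 6 3 fois. En prenant ∫j(t)dt et en appliquant a(0) = -10, nous trouvons a(t) = 40·t^3 - 24·t^2 - 6·t - 10. En prenant ∫a(t)dt et en appliquant v(0) = 0, nous trouvons v(t) = t·(10·t^3 - 8·t^2 - 3·t - 10). En prenant ∫v(t)dt et en appliquant x(0) = 0, nous trouvons x(t) = 2·t^5 - 2·t^4 - t^3 - 5·t^2. De l'équation de la position x(t) = 2·t^5 - 2·t^4 - t^3 - 5·t^2, nous substituons t = 1 pour obtenir x = -6.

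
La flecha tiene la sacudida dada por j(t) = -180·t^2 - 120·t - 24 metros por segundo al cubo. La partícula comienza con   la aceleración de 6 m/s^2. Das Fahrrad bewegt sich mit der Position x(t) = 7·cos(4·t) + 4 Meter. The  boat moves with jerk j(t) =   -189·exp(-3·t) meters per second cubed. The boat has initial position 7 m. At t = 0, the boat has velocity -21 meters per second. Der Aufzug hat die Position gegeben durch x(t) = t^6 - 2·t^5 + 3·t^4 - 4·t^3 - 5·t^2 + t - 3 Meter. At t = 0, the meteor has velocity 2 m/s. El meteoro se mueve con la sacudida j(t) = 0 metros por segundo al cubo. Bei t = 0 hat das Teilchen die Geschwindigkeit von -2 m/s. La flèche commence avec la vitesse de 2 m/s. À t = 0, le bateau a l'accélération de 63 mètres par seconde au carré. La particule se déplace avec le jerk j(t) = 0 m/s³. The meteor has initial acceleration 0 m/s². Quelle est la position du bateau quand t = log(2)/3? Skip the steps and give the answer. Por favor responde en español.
La respuesta es 7/2.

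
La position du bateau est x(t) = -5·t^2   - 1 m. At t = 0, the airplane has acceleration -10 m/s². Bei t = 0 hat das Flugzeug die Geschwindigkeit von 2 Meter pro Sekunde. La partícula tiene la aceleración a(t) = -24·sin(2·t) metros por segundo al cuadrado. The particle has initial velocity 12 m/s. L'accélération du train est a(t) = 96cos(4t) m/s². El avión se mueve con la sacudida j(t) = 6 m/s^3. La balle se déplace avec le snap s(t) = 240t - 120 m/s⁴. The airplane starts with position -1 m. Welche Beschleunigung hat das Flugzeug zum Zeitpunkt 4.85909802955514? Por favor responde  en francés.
Pour résoudre ceci, nous devons prendre 1 primitive de notre équation du jerk j(t) = 6. La primitive du jerk, avec a(0) = -10, donne l'accélération: a(t) = 6·t - 10. En utilisant a(t) = 6·t - 10 et en substituant t = 4.85909802955514, nous trouvons a = 19.1545881773308.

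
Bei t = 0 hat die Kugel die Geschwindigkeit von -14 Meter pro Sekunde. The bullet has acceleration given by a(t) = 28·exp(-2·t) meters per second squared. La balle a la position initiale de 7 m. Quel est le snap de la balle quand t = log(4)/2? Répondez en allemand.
Ausgehend von der Beschleunigung a(t) = 28·exp(-2·t), nehmen wir 2 Ableitungen. Die Ableitung von der Beschleunigung ergibt den Ruck: j(t) = -56·exp(-2·t). Mit d/dt von j(t) finden wir s(t) = 112·exp(-2·t). Aus der Gleichung für den Snap s(t) = 112·exp(-2·t), setzen wir t = log(4)/2 ein und erhalten s = 28.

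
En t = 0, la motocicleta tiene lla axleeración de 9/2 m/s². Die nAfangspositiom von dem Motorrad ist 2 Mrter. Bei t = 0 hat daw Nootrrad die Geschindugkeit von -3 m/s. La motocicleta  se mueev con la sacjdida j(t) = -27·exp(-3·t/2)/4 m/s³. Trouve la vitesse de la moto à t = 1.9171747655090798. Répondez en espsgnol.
Necesitamos integrar nuestra ecuación de la sacudida j(t) = -27·exp(-3·t/2)/4 2 veces. La integral de la sacudida es la aceleración. Usando a(0) = 9/2, obtenemos a(t) = 9·exp(-3·t/2)/2. Tomando ∫a(t)dt y aplicando v(0) = -3, encontramos v(t) = -3·exp(-3·t/2). De la ecuación de la velocidad v(t) = -3·exp(-3·t/2), sustituimos t = 1.9171747655090798 para obtener v = -0.169119475266220.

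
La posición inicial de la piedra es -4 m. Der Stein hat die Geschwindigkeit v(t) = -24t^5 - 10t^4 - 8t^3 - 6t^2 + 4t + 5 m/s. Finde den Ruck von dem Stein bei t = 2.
Ausgehend von der Geschwindigkeit v(t) = -24·t^5 - 10·t^4 - 8·t^3 - 6·t^2 + 4·t + 5, nehmen wir 2 Ableitungen. Durch Ableiten von der Geschwindigkeit erhalten wir die Beschleunigung: a(t) = -120·t^4 - 40·t^3 - 24·t^2 - 12·t + 4. Die Ableitung von der Beschleunigung ergibt den Ruck: j(t) = -480·t^3 - 120·t^2 - 48·t - 12. Mit j(t) = -480·t^3 - 120·t^2 - 48·t - 12 und Einsetzen von t = 2, finden wir j = -4428.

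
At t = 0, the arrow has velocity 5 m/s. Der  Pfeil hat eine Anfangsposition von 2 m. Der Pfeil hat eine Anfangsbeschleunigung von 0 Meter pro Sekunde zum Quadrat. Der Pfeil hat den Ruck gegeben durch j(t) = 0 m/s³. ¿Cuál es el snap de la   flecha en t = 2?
Debemos derivar nuestra ecuación de la sacudida j(t) = 0 1 vez. Tomando d/dt de j(t), encontramos s(t) = 0. Usando s(t) = 0 y sustituyendo t = 2, encontramos s = 0.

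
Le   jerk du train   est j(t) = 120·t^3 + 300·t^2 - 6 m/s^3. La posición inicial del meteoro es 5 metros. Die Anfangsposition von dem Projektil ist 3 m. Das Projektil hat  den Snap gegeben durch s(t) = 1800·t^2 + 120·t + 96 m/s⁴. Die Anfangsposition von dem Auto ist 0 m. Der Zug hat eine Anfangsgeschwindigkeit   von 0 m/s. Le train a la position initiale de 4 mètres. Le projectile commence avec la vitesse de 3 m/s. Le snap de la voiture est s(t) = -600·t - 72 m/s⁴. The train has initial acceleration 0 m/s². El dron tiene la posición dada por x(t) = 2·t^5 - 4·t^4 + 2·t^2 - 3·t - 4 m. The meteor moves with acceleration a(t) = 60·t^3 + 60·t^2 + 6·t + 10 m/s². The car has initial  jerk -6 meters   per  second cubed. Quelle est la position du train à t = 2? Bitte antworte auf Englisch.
To find the answer, we compute 3 antiderivatives of j(t) = 120·t^3 + 300·t^2 - 6. Taking ∫j(t)dt and applying a(0) = 0, we find a(t) = 30·t^4 + 100·t^3 - 6·t. The integral of acceleration, with v(0) = 0, gives velocity: v(t) = t^2·(6·t^3 + 25·t^2 - 3). Integrating velocity and using the initial condition x(0) = 4, we get x(t) = t^6 + 5·t^5 - t^3 + 4. Using x(t) = t^6 + 5·t^5 - t^3 + 4 and substituting t = 2, we find x = 220.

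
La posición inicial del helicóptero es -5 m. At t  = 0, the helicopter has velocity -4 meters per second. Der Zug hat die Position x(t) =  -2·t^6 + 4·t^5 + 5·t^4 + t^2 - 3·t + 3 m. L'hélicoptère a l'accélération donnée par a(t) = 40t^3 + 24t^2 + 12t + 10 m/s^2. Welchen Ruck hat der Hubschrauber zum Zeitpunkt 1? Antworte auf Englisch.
We must differentiate our acceleration equation a(t) = 40·t^3 + 24·t^2 + 12·t + 10 1 time. The derivative of acceleration gives jerk: j(t) = 120·t^2 + 48·t + 12. Using j(t) = 120·t^2 + 48·t + 12 and substituting t = 1, we find j = 180.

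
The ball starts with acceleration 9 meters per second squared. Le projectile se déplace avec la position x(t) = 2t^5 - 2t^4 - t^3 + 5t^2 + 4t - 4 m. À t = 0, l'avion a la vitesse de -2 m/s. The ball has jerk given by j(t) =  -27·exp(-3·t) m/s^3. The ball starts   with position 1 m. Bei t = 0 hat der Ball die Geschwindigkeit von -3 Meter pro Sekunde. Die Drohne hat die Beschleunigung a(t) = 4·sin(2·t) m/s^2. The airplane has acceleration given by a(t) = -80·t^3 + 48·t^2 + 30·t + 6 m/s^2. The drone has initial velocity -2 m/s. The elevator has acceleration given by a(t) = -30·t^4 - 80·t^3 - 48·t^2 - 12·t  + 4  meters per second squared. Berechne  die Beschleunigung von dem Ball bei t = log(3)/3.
Wir müssen unsere Gleichung für den Ruck j(t) = -27·exp(-3·t) 1-mal integrieren. Das Integral von dem Ruck ist die Beschleunigung. Mit a(0) = 9 erhalten wir a(t) = 9·exp(-3·t). Aus der Gleichung für die Beschleunigung a(t) = 9·exp(-3·t), setzen wir t = log(3)/3 ein und erhalten a = 3.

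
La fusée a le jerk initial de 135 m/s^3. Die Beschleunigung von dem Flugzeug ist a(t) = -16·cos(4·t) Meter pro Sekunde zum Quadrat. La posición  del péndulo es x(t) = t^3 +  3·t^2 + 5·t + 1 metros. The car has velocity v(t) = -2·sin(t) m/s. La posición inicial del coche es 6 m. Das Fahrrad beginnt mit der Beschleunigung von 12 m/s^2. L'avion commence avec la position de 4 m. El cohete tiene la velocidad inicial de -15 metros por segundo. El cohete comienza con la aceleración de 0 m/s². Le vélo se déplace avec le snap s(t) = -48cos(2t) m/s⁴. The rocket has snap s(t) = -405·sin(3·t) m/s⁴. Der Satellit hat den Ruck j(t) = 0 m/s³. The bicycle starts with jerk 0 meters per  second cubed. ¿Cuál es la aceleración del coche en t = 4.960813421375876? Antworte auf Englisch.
We must differentiate our velocity equation v(t) = -2·sin(t) 1 time. Taking d/dt of v(t), we find a(t) = -2·cos(t). From the given acceleration equation a(t) = -2·cos(t), we substitute t = 4.960813421375876 to get a = -0.491754148230632.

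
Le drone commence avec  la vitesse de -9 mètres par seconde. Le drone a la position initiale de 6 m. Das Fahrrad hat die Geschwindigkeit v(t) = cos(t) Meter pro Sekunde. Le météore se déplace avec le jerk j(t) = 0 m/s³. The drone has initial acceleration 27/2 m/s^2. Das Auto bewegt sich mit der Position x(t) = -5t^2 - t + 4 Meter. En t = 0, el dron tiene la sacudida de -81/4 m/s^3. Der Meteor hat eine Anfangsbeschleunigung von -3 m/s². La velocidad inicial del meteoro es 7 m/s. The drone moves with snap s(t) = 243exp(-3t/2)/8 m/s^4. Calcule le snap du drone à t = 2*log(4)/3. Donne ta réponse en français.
De l'équation du snap s(t) = 243·exp(-3·t/2)/8, nous substituons t = 2*log(4)/3 pour obtenir s = 243/32.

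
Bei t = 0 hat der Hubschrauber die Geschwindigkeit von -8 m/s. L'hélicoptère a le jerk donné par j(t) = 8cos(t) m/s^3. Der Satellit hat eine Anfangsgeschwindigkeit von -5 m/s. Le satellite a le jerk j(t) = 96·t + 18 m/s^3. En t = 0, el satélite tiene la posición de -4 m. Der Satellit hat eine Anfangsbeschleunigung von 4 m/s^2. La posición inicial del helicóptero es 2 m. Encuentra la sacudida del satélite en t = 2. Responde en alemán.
Wir haben den Ruck j(t) = 96·t + 18. Durch Einsetzen von t = 2: j(2) = 210.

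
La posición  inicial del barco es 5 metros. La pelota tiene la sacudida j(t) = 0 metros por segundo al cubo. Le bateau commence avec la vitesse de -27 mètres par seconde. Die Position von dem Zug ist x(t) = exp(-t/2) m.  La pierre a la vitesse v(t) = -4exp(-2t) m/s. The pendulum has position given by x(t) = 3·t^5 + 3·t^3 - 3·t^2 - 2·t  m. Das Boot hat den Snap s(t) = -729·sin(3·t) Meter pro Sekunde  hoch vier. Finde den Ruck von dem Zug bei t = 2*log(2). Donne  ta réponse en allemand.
Um dies zu lösen, müssen wir 3 Ableitungen unserer Gleichung für die Position x(t) = exp(-t/2) nehmen. Die Ableitung von der Position ergibt die Geschwindigkeit: v(t) = -exp(-t/2)/2. Mit d/dt von v(t) finden wir a(t) = exp(-t/2)/4. Durch Ableiten von der Beschleunigung erhalten wir den Ruck: j(t) = -exp(-t/2)/8. Aus der Gleichung für den Ruck j(t) = -exp(-t/2)/8, setzen wir t = 2*log(2) ein und erhalten j = -1/16.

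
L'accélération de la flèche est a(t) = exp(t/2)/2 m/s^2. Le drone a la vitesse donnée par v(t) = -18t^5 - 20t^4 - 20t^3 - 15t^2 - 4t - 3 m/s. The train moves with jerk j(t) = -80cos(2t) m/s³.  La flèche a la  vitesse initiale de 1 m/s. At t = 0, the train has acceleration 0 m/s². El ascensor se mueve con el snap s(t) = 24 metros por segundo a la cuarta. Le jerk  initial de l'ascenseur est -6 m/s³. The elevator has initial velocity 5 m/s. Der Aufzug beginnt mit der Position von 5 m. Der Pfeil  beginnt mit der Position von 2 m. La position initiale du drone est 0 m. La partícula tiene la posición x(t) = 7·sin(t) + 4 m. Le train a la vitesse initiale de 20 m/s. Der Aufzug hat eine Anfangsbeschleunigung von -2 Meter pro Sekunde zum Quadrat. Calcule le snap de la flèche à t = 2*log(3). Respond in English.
To solve this, we need to take 2 derivatives of our acceleration equation a(t) = exp(t/2)/2. Differentiating acceleration, we get jerk: j(t) = exp(t/2)/4. Taking d/dt of j(t), we find s(t) = exp(t/2)/8. From the given snap equation s(t) = exp(t/2)/8, we substitute t = 2*log(3) to get s = 3/8.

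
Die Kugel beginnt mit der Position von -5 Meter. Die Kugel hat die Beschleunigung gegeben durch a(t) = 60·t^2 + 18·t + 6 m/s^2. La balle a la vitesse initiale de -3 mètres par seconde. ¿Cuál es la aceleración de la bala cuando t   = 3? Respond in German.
Aus der Gleichung für die Beschleunigung a(t) = 60·t^2 + 18·t + 6, setzen wir t = 3 ein und erhalten a = 600.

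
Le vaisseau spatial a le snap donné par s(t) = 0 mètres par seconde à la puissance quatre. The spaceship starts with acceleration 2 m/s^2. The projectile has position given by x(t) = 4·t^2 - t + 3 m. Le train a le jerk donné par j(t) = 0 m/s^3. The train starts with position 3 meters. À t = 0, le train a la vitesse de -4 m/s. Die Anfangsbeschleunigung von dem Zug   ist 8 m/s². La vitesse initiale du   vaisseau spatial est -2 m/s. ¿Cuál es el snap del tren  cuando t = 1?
Para resolver esto, necesitamos tomar 1 derivada de nuestra ecuación de la sacudida j(t) = 0. Derivando la sacudida, obtenemos el snap: s(t) = 0. Tenemos el snap s(t) = 0. Sustituyendo t = 1: s(1) = 0.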